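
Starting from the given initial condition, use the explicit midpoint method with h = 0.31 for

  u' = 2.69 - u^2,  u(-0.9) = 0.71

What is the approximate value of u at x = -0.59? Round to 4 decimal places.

1.2029

Midpoint: k1 = f(x_n, u_n); k2 = f(x_n + h/2, u_n + (h/2)·k1); u_{n+1} = u_n + h·k2.
x=-0.900000, u=0.710000:
  k1 = f(-0.900000, 0.710000) = 2.185900
  k2 = f(-0.745000, 1.048814) = 1.589988
  u ← 0.710000 + 0.31·1.589988 = 1.202896
u(-0.59) ≈ 1.2029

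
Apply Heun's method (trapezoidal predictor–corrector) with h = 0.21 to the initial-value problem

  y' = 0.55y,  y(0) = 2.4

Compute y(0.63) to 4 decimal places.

Heun: k1 = f(s_n, y_n); k2 = f(s_n + h, y_n + h·k1); y_{n+1} = y_n + (h/2)·(k1 + k2).
s=0.000000, y=2.400000:
  k1 = f(0.000000, 2.400000) = 1.320000
  k2 = f(0.210000, 2.677200) = 1.472460
  y ← 2.400000 + (0.21/2)·(1.320000 + 1.472460) = 2.693208
s=0.210000, y=2.693208:
  k1 = f(0.210000, 2.693208) = 1.481265
  k2 = f(0.420000, 3.004274) = 1.652351
  y ← 2.693208 + (0.21/2)·(1.481265 + 1.652351) = 3.022238
s=0.420000, y=3.022238:
  k1 = f(0.420000, 3.022238) = 1.662231
  k2 = f(0.630000, 3.371306) = 1.854219
  y ← 3.022238 + (0.21/2)·(1.662231 + 1.854219) = 3.391465
y(0.63) ≈ 3.3915

3.3915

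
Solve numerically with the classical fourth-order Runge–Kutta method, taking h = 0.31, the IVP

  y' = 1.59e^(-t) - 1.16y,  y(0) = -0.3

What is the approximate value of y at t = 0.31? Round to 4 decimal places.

0.1432

RK4: k1 = f(t_n, y_n); k2 = f(t_n + h/2, y_n + (h/2)·k1); k3 = f(t_n + h/2, y_n + (h/2)·k2); k4 = f(t_n + h, y_n + h·k3); y_{n+1} = y_n + (h/6)·(k1 + 2k2 + 2k3 + k4).
t=0.000000, y=-0.300000:
  k1 = f(0.000000, -0.300000) = 1.938000
  k2 = f(0.155000, 0.000390) = 1.361248
  k3 = f(0.155000, -0.089007) = 1.464948
  k4 = f(0.310000, 0.154134) = 0.987385
  y ← -0.300000 + (0.31/6)·(k1 + 2k2 + 2k3 + k4) = 0.143185
y(0.31) ≈ 0.1432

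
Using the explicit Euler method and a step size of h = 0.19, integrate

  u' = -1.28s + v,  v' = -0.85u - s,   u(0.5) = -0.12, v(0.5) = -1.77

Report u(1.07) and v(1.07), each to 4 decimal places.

-1.6682, -1.8735

Euler on (u,v): u_{n+1} = u_n + h·u', v_{n+1} = v_n + h·v'.
0.500000: (-0.120000, -1.770000); f=(-2.410000, -0.398000) → (-0.577900, -1.845620)
0.690000: (-0.577900, -1.845620); f=(-2.728820, -0.198785) → (-1.096376, -1.883389)
0.880000: (-1.096376, -1.883389); f=(-3.009789, 0.051919) → (-1.668236, -1.873524)
(u(1.07), v(1.07)) ≈ (-1.6682, -1.8735)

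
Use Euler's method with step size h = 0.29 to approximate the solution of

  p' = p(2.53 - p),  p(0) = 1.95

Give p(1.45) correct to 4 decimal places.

2.5282

Euler: p_{n+1} = p_n + h·f(s_n, p_n).
s=0.000000, p=1.950000: f=1.131000 → p ← 1.950000 + 0.29·1.131000 = 2.277990
s=0.290000, p=2.277990: f=0.574076 → p ← 2.277990 + 0.29·0.574076 = 2.444472
s=0.580000, p=2.444472: f=0.209071 → p ← 2.444472 + 0.29·0.209071 = 2.505103
s=0.870000, p=2.505103: f=0.062371 → p ← 2.505103 + 0.29·0.062371 = 2.523190
s=1.160000, p=2.523190: f=0.017183 → p ← 2.523190 + 0.29·0.017183 = 2.528173
p(1.45) ≈ 2.5282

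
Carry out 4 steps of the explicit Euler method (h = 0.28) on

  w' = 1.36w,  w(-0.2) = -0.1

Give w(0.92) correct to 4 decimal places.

Euler: w_{n+1} = w_n + h·f(x_n, w_n).
x=-0.200000, w=-0.100000: f=-0.136000 → w ← -0.100000 + 0.28·(-0.136000) = -0.138080
x=0.080000, w=-0.138080: f=-0.187789 → w ← -0.138080 + 0.28·(-0.187789) = -0.190661
x=0.360000, w=-0.190661: f=-0.259299 → w ← -0.190661 + 0.28·(-0.259299) = -0.263265
x=0.640000, w=-0.263265: f=-0.358040 → w ← -0.263265 + 0.28·(-0.358040) = -0.363516
w(0.92) ≈ -0.3635

-0.3635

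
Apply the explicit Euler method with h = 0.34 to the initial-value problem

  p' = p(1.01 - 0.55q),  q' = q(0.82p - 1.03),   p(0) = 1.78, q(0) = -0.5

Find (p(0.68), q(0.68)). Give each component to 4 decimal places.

3.7101, -0.7810

Euler on (p,q): p_{n+1} = p_n + h·p', q_{n+1} = q_n + h·q'.
0.000000: (1.780000, -0.500000); f=(2.287300, -0.214800) → (2.557682, -0.573032)
0.340000: (2.557682, -0.573032); f=(3.389357, -0.611597) → (3.710063, -0.780975)
(p(0.68), q(0.68)) ≈ (3.7101, -0.7810)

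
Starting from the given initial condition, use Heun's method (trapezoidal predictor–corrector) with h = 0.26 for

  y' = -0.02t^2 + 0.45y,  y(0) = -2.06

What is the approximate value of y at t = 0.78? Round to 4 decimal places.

Heun: k1 = f(t_n, y_n); k2 = f(t_n + h, y_n + h·k1); y_{n+1} = y_n + (h/2)·(k1 + k2).
t=0.000000, y=-2.060000:
  k1 = f(0.000000, -2.060000) = -0.927000
  k2 = f(0.260000, -2.301020) = -1.036811
  y ← -2.060000 + (0.26/2)·(-0.927000 + (-1.036811)) = -2.315295
t=0.260000, y=-2.315295:
  k1 = f(0.260000, -2.315295) = -1.043235
  k2 = f(0.520000, -2.586537) = -1.169349
  y ← -2.315295 + (0.26/2)·(-1.043235 + (-1.169349)) = -2.602931
t=0.520000, y=-2.602931:
  k1 = f(0.520000, -2.602931) = -1.176727
  k2 = f(0.780000, -2.908880) = -1.321164
  y ← -2.602931 + (0.26/2)·(-1.176727 + (-1.321164)) = -2.927657
y(0.78) ≈ -2.9277

-2.9277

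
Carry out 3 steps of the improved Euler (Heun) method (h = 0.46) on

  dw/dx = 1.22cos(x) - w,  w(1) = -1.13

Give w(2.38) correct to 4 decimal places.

-0.5634

Heun: k1 = f(x_n, w_n); k2 = f(x_n + h, w_n + h·k1); w_{n+1} = w_n + (h/2)·(k1 + k2).
x=1.000000, w=-1.130000:
  k1 = f(1.000000, -1.130000) = 1.789169
  k2 = f(1.460000, -0.306982) = 0.441877
  w ← -1.130000 + (0.46/2)·(1.789169 + 0.441877) = -0.616859
x=1.460000, w=-0.616859:
  k1 = f(1.460000, -0.616859) = 0.751754
  k2 = f(1.920000, -0.271052) = -0.146370
  w ← -0.616859 + (0.46/2)·(0.751754 + (-0.146370)) = -0.477621
x=1.920000, w=-0.477621:
  k1 = f(1.920000, -0.477621) = 0.060198
  k2 = f(2.380000, -0.449930) = -0.433030
  w ← -0.477621 + (0.46/2)·(0.060198 + (-0.433030)) = -0.563372
w(2.38) ≈ -0.5634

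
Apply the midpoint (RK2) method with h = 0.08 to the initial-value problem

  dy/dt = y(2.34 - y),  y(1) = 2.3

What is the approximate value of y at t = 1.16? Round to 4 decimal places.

2.3123

Midpoint: k1 = f(t_n, y_n); k2 = f(t_n + h/2, y_n + (h/2)·k1); y_{n+1} = y_n + h·k2.
t=1.000000, y=2.300000:
  k1 = f(1.000000, 2.300000) = 0.092000
  k2 = f(1.040000, 2.303680) = 0.083670
  y ← 2.300000 + 0.08·0.083670 = 2.306694
t=1.080000, y=2.306694:
  k1 = f(1.080000, 2.306694) = 0.076828
  k2 = f(1.120000, 2.309767) = 0.069832
  y ← 2.306694 + 0.08·0.069832 = 2.312280
y(1.16) ≈ 2.3123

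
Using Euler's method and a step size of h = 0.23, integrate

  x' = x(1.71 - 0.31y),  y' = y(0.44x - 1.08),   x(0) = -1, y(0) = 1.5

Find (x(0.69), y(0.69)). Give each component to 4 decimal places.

-2.2989, 0.3512

Euler on (x,y): x_{n+1} = x_n + h·x', y_{n+1} = y_n + h·y'.
0.000000: (-1.000000, 1.500000); f=(-1.245000, -2.280000) → (-1.286350, 0.975600)
0.230000: (-1.286350, 0.975600); f=(-1.810620, -1.605832) → (-1.702793, 0.606259)
0.460000: (-1.702793, 0.606259); f=(-2.591752, -1.108986) → (-2.298896, 0.351192)
(x(0.69), y(0.69)) ≈ (-2.2989, 0.3512)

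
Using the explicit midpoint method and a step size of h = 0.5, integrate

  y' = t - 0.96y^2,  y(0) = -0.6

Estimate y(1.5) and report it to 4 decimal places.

-0.0025

Midpoint: k1 = f(t_n, y_n); k2 = f(t_n + h/2, y_n + (h/2)·k1); y_{n+1} = y_n + h·k2.
t=0.000000, y=-0.600000:
  k1 = f(0.000000, -0.600000) = -0.345600
  k2 = f(0.250000, -0.686400) = -0.202299
  y ← -0.600000 + 0.5·(-0.202299) = -0.701150
t=0.500000, y=-0.701150:
  k1 = f(0.500000, -0.701150) = 0.028054
  k2 = f(0.750000, -0.694136) = 0.287448
  y ← -0.701150 + 0.5·0.287448 = -0.557426
t=1.000000, y=-0.557426:
  k1 = f(1.000000, -0.557426) = 0.701706
  k2 = f(1.250000, -0.381999) = 1.109914
  y ← -0.557426 + 0.5·1.109914 = -0.002469
y(1.5) ≈ -0.0025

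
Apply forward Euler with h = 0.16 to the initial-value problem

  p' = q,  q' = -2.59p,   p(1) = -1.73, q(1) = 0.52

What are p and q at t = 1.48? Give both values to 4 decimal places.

Euler on (p,q): p_{n+1} = p_n + h·p', q_{n+1} = q_n + h·q'.
1.000000: (-1.730000, 0.520000); f=(0.520000, 4.480700) → (-1.646800, 1.236912)
1.160000: (-1.646800, 1.236912); f=(1.236912, 4.265212) → (-1.448894, 1.919346)
1.320000: (-1.448894, 1.919346); f=(1.919346, 3.752636) → (-1.141799, 2.519768)
(p(1.48), q(1.48)) ≈ (-1.1418, 2.5198)

-1.1418, 2.5198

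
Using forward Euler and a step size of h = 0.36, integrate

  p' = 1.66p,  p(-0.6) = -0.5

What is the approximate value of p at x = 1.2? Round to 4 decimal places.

-5.2037

Euler: p_{n+1} = p_n + h·f(x_n, p_n).
x=-0.600000, p=-0.500000: f=-0.830000 → p ← -0.500000 + 0.36·(-0.830000) = -0.798800
x=-0.240000, p=-0.798800: f=-1.326008 → p ← -0.798800 + 0.36·(-1.326008) = -1.276163
x=0.120000, p=-1.276163: f=-2.118430 → p ← -1.276163 + 0.36·(-2.118430) = -2.038798
x=0.480000, p=-2.038798: f=-3.384404 → p ← -2.038798 + 0.36·(-3.384404) = -3.257183
x=0.840000, p=-3.257183: f=-5.406924 → p ← -3.257183 + 0.36·(-5.406924) = -5.203676
p(1.2) ≈ -5.2037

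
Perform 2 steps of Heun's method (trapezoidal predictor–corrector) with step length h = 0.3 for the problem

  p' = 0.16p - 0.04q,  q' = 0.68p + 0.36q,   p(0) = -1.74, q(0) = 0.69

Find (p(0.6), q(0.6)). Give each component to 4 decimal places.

-1.9251, 0.0255

Heun on (p,q): k1 = f(t_n, state_n); k2 = f(t_n + h, state_n + h·k1); state_{n+1} = state_n + (h/2)·(k1 + k2).
0.000000: (-1.740000, 0.690000)
  k1 = (-0.306000, -0.934800)
  predictor → (-1.831800, 0.409560)
  k2 = (-0.309470, -1.098182)
  → (-1.832321, 0.385053)
0.300000: (-1.832321, 0.385053)
  k1 = (-0.308573, -1.107359)
  predictor → (-1.924893, 0.052845)
  k2 = (-0.310097, -1.289903)
  → (-1.925121, 0.025463)
(p(0.6), q(0.6)) ≈ (-1.9251, 0.0255)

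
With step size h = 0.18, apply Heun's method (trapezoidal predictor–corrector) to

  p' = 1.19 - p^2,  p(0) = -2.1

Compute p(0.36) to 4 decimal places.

Heun: k1 = f(t_n, p_n); k2 = f(t_n + h, p_n + h·k1); p_{n+1} = p_n + (h/2)·(k1 + k2).
t=0.000000, p=-2.100000:
  k1 = f(0.000000, -2.100000) = -3.220000
  k2 = f(0.180000, -2.679600) = -5.990256
  p ← -2.100000 + (0.18/2)·(-3.220000 + (-5.990256)) = -2.928923
t=0.180000, p=-2.928923:
  k1 = f(0.180000, -2.928923) = -7.388590
  k2 = f(0.360000, -4.258869) = -16.947968
  p ← -2.928923 + (0.18/2)·(-7.388590 + (-16.947968)) = -5.119213
p(0.36) ≈ -5.1192

-5.1192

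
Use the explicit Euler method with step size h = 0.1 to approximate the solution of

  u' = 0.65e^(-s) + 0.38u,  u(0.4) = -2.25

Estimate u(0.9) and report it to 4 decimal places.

Euler: u_{n+1} = u_n + h·f(s_n, u_n).
s=0.400000, u=-2.250000: f=-0.419292 → u ← -2.250000 + 0.1·(-0.419292) = -2.291929
s=0.500000, u=-2.291929: f=-0.476688 → u ← -2.291929 + 0.1·(-0.476688) = -2.339598
s=0.600000, u=-2.339598: f=-0.532320 → u ← -2.339598 + 0.1·(-0.532320) = -2.392830
s=0.700000, u=-2.392830: f=-0.586495 → u ← -2.392830 + 0.1·(-0.586495) = -2.451479
s=0.800000, u=-2.451479: f=-0.639498 → u ← -2.451479 + 0.1·(-0.639498) = -2.515429
u(0.9) ≈ -2.5154

-2.5154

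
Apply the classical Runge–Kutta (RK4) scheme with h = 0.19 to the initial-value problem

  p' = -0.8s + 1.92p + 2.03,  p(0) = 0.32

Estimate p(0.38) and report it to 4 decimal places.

1.7246

RK4: k1 = f(s_n, p_n); k2 = f(s_n + h/2, p_n + (h/2)·k1); k3 = f(s_n + h/2, p_n + (h/2)·k2); k4 = f(s_n + h, p_n + h·k3); p_{n+1} = p_n + (h/6)·(k1 + 2k2 + 2k3 + k4).
s=0.000000, p=0.320000:
  k1 = f(0.000000, 0.320000) = 2.644400
  k2 = f(0.095000, 0.571218) = 3.050739
  k3 = f(0.095000, 0.609820) = 3.124855
  k4 = f(0.190000, 0.913722) = 3.632347
  p ← 0.320000 + (0.19/6)·(k1 + 2k2 + 2k3 + k4) = 0.909885
s=0.190000, p=0.909885:
  k1 = f(0.190000, 0.909885) = 3.624978
  k2 = f(0.285000, 1.254258) = 4.210174
  k3 = f(0.285000, 1.309851) = 4.316914
  k4 = f(0.380000, 1.730098) = 5.047789
  p ← 0.909885 + (0.19/6)·(k1 + 2k2 + 2k3 + k4) = 1.724571
p(0.38) ≈ 1.7246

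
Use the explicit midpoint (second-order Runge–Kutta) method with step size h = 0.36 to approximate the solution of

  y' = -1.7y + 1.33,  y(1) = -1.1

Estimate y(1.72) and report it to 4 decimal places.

Midpoint: k1 = f(t_n, y_n); k2 = f(t_n + h/2, y_n + (h/2)·k1); y_{n+1} = y_n + h·k2.
t=1.000000, y=-1.100000:
  k1 = f(1.000000, -1.100000) = 3.200000
  k2 = f(1.180000, -0.524000) = 2.220800
  y ← -1.100000 + 0.36·2.220800 = -0.300512
t=1.360000, y=-0.300512:
  k1 = f(1.360000, -0.300512) = 1.840870
  k2 = f(1.540000, 0.030845) = 1.277564
  y ← -0.300512 + 0.36·1.277564 = 0.159411
y(1.72) ≈ 0.1594

0.1594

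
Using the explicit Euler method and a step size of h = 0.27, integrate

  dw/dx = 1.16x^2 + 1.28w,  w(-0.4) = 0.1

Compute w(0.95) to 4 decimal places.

Euler: w_{n+1} = w_n + h·f(x_n, w_n).
x=-0.400000, w=0.100000: f=0.313600 → w ← 0.100000 + 0.27·0.313600 = 0.184672
x=-0.130000, w=0.184672: f=0.255984 → w ← 0.184672 + 0.27·0.255984 = 0.253788
x=0.140000, w=0.253788: f=0.347584 → w ← 0.253788 + 0.27·0.347584 = 0.347635
x=0.410000, w=0.347635: f=0.639969 → w ← 0.347635 + 0.27·0.639969 = 0.520427
x=0.680000, w=0.520427: f=1.202531 → w ← 0.520427 + 0.27·1.202531 = 0.845111
w(0.95) ≈ 0.8451

0.8451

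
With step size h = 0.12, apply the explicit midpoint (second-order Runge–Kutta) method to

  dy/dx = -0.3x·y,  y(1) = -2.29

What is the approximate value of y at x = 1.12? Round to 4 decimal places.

-2.2042

Midpoint: k1 = f(x_n, y_n); k2 = f(x_n + h/2, y_n + (h/2)·k1); y_{n+1} = y_n + h·k2.
x=1.000000, y=-2.290000:
  k1 = f(1.000000, -2.290000) = 0.687000
  k2 = f(1.060000, -2.248780) = 0.715112
  y ← -2.290000 + 0.12·0.715112 = -2.204187
y(1.12) ≈ -2.2042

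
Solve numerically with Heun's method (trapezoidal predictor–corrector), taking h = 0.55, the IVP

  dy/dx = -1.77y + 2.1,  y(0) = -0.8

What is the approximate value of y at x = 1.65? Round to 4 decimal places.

Heun: k1 = f(x_n, y_n); k2 = f(x_n + h, y_n + h·k1); y_{n+1} = y_n + (h/2)·(k1 + k2).
x=0.000000, y=-0.800000:
  k1 = f(0.000000, -0.800000) = 3.516000
  k2 = f(0.550000, 1.133800) = 0.093174
  y ← -0.800000 + (0.55/2)·(3.516000 + 0.093174) = 0.192523
x=0.550000, y=0.192523:
  k1 = f(0.550000, 0.192523) = 1.759235
  k2 = f(1.100000, 1.160102) = 0.046620
  y ← 0.192523 + (0.55/2)·(1.759235 + 0.046620) = 0.689133
x=1.100000, y=0.689133:
  k1 = f(1.100000, 0.689133) = 0.880235
  k2 = f(1.650000, 1.173262) = 0.023326
  y ← 0.689133 + (0.55/2)·(0.880235 + 0.023326) = 0.937612
y(1.65) ≈ 0.9376

0.9376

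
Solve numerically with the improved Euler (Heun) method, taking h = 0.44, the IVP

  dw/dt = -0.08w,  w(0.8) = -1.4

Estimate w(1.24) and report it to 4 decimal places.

Heun: k1 = f(t_n, w_n); k2 = f(t_n + h, w_n + h·k1); w_{n+1} = w_n + (h/2)·(k1 + k2).
t=0.800000, w=-1.400000:
  k1 = f(0.800000, -1.400000) = 0.112000
  k2 = f(1.240000, -1.350720) = 0.108058
  w ← -1.400000 + (0.44/2)·(0.112000 + 0.108058) = -1.351587
w(1.24) ≈ -1.3516

-1.3516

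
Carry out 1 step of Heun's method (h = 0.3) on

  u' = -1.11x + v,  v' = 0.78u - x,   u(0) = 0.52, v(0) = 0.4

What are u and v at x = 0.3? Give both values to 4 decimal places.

0.6083, 0.4907

Heun on (u,v): k1 = f(x_n, state_n); k2 = f(x_n + h, state_n + h·k1); state_{n+1} = state_n + (h/2)·(k1 + k2).
0.000000: (0.520000, 0.400000)
  k1 = (0.400000, 0.405600)
  predictor → (0.640000, 0.521680)
  k2 = (0.188680, 0.199200)
  → (0.608302, 0.490720)
(u(0.3), v(0.3)) ≈ (0.6083, 0.4907)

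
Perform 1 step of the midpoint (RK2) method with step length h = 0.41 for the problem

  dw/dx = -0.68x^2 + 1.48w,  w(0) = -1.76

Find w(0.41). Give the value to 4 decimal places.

-3.1637

Midpoint: k1 = f(x_n, w_n); k2 = f(x_n + h/2, w_n + (h/2)·k1); w_{n+1} = w_n + h·k2.
x=0.000000, w=-1.760000:
  k1 = f(0.000000, -1.760000) = -2.604800
  k2 = f(0.205000, -2.293984) = -3.423673
  w ← -1.760000 + 0.41·(-3.423673) = -3.163706
w(0.41) ≈ -3.1637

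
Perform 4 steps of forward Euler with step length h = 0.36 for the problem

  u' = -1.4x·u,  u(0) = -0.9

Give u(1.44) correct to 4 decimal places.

-0.2139

Euler: u_{n+1} = u_n + h·f(x_n, u_n).
x=0.000000, u=-0.900000: f=0.000000 → u ← -0.900000 + 0.36·0.000000 = -0.900000
x=0.360000, u=-0.900000: f=0.453600 → u ← -0.900000 + 0.36·0.453600 = -0.736704
x=0.720000, u=-0.736704: f=0.742598 → u ← -0.736704 + 0.36·0.742598 = -0.469369
x=1.080000, u=-0.469369: f=0.709686 → u ← -0.469369 + 0.36·0.709686 = -0.213882
u(1.44) ≈ -0.2139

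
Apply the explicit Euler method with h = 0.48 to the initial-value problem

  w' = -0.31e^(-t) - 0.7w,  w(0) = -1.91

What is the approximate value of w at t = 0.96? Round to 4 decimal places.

Euler: w_{n+1} = w_n + h·f(t_n, w_n).
t=0.000000, w=-1.910000: f=1.027000 → w ← -1.910000 + 0.48·1.027000 = -1.417040
t=0.480000, w=-1.417040: f=0.800105 → w ← -1.417040 + 0.48·0.800105 = -1.032990
w(0.96) ≈ -1.0330

-1.0330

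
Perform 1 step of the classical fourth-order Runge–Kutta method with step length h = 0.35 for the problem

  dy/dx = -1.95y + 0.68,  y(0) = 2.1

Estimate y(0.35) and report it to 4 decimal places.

1.2357

RK4: k1 = f(x_n, y_n); k2 = f(x_n + h/2, y_n + (h/2)·k1); k3 = f(x_n + h/2, y_n + (h/2)·k2); k4 = f(x_n + h, y_n + h·k3); y_{n+1} = y_n + (h/6)·(k1 + 2k2 + 2k3 + k4).
x=0.000000, y=2.100000:
  k1 = f(0.000000, 2.100000) = -3.415000
  k2 = f(0.175000, 1.502375) = -2.249631
  k3 = f(0.175000, 1.706315) = -2.647313
  k4 = f(0.350000, 1.173440) = -1.608209
  y ← 2.100000 + (0.35/6)·(k1 + 2k2 + 2k3 + k4) = 1.235669
y(0.35) ≈ 1.2357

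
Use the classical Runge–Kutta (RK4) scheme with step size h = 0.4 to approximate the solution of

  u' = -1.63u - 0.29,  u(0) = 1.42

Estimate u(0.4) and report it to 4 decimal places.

0.6560

RK4: k1 = f(x_n, u_n); k2 = f(x_n + h/2, u_n + (h/2)·k1); k3 = f(x_n + h/2, u_n + (h/2)·k2); k4 = f(x_n + h, u_n + h·k3); u_{n+1} = u_n + (h/6)·(k1 + 2k2 + 2k3 + k4).
x=0.000000, u=1.420000:
  k1 = f(0.000000, 1.420000) = -2.604600
  k2 = f(0.200000, 0.899080) = -1.755500
  k3 = f(0.200000, 1.068900) = -2.032307
  k4 = f(0.400000, 0.607077) = -1.279536
  u ← 1.420000 + (0.4/6)·(k1 + 2k2 + 2k3 + k4) = 0.656017
u(0.4) ≈ 0.6560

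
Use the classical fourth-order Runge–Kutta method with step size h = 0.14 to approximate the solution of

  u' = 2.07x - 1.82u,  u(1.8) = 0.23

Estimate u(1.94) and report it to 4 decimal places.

RK4: k1 = f(x_n, u_n); k2 = f(x_n + h/2, u_n + (h/2)·k1); k3 = f(x_n + h/2, u_n + (h/2)·k2); k4 = f(x_n + h, u_n + h·k3); u_{n+1} = u_n + (h/6)·(k1 + 2k2 + 2k3 + k4).
x=1.800000, u=0.230000:
  k1 = f(1.800000, 0.230000) = 3.307400
  k2 = f(1.870000, 0.461518) = 3.030937
  k3 = f(1.870000, 0.442166) = 3.066159
  k4 = f(1.940000, 0.659262) = 2.815943
  u ← 0.230000 + (0.14/6)·(k1 + 2k2 + 2k3 + k4) = 0.657409
u(1.94) ≈ 0.6574

0.6574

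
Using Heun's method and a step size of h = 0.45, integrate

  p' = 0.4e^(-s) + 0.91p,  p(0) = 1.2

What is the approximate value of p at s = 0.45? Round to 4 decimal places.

1.9763

Heun: k1 = f(s_n, p_n); k2 = f(s_n + h, p_n + h·k1); p_{n+1} = p_n + (h/2)·(k1 + k2).
s=0.000000, p=1.200000:
  k1 = f(0.000000, 1.200000) = 1.492000
  k2 = f(0.450000, 1.871400) = 1.958025
  p ← 1.200000 + (0.45/2)·(1.492000 + 1.958025) = 1.976256
p(0.45) ≈ 1.9763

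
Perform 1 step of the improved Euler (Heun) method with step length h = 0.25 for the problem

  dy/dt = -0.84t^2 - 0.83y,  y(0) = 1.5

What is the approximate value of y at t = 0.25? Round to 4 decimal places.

1.2145

Heun: k1 = f(t_n, y_n); k2 = f(t_n + h, y_n + h·k1); y_{n+1} = y_n + (h/2)·(k1 + k2).
t=0.000000, y=1.500000:
  k1 = f(0.000000, 1.500000) = -1.245000
  k2 = f(0.250000, 1.188750) = -1.039162
  y ← 1.500000 + (0.25/2)·(-1.245000 + (-1.039162)) = 1.214480
y(0.25) ≈ 1.2145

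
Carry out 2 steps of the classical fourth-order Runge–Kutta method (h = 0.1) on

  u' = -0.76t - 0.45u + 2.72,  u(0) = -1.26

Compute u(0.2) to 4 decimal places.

RK4: k1 = f(t_n, u_n); k2 = f(t_n + h/2, u_n + (h/2)·k1); k3 = f(t_n + h/2, u_n + (h/2)·k2); k4 = f(t_n + h, u_n + h·k3); u_{n+1} = u_n + (h/6)·(k1 + 2k2 + 2k3 + k4).
t=0.000000, u=-1.260000:
  k1 = f(0.000000, -1.260000) = 3.287000
  k2 = f(0.050000, -1.095650) = 3.175042
  k3 = f(0.050000, -1.101248) = 3.177562
  k4 = f(0.100000, -0.942244) = 3.068010
  u ← -1.260000 + (0.1/6)·(k1 + 2k2 + 2k3 + k4) = -0.942330
t=0.100000, u=-0.942330:
  k1 = f(0.100000, -0.942330) = 3.068048
  k2 = f(0.150000, -0.788927) = 2.961017
  k3 = f(0.150000, -0.794279) = 2.963425
  k4 = f(0.200000, -0.645987) = 2.858694
  u ← -0.942330 + (0.1/6)·(k1 + 2k2 + 2k3 + k4) = -0.646069
u(0.2) ≈ -0.6461

-0.6461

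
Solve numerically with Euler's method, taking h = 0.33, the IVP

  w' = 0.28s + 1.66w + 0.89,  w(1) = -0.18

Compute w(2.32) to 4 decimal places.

Euler: w_{n+1} = w_n + h·f(s_n, w_n).
s=1.000000, w=-0.180000: f=0.871200 → w ← -0.180000 + 0.33·0.871200 = 0.107496
s=1.330000, w=0.107496: f=1.440843 → w ← 0.107496 + 0.33·1.440843 = 0.582974
s=1.660000, w=0.582974: f=2.322537 → w ← 0.582974 + 0.33·2.322537 = 1.349412
s=1.990000, w=1.349412: f=3.687223 → w ← 1.349412 + 0.33·3.687223 = 2.566195
w(2.32) ≈ 2.5662

2.5662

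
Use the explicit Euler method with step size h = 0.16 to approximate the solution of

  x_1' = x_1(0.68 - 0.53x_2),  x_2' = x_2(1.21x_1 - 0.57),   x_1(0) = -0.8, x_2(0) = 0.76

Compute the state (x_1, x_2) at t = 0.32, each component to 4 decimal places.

Euler on (x_1,x_2): x_1_{n+1} = x_1_n + h·x_1', x_2_{n+1} = x_2_n + h·x_2'.
0.000000: (-0.800000, 0.760000); f=(-0.221760, -1.168880) → (-0.835482, 0.572979)
0.160000: (-0.835482, 0.572979); f=(-0.314409, -0.905842) → (-0.885787, 0.428045)
(x_1(0.32), x_2(0.32)) ≈ (-0.8858, 0.4280)

-0.8858, 0.4280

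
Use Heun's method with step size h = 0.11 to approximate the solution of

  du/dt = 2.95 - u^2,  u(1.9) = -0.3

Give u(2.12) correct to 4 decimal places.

0.3375

Heun: k1 = f(t_n, u_n); k2 = f(t_n + h, u_n + h·k1); u_{n+1} = u_n + (h/2)·(k1 + k2).
t=1.900000, u=-0.300000:
  k1 = f(1.900000, -0.300000) = 2.860000
  k2 = f(2.010000, 0.014600) = 2.949787
  u ← -0.300000 + (0.11/2)·(2.860000 + 2.949787) = 0.019538
t=2.010000, u=0.019538:
  k1 = f(2.010000, 0.019538) = 2.949618
  k2 = f(2.120000, 0.343996) = 2.831667
  u ← 0.019538 + (0.11/2)·(2.949618 + 2.831667) = 0.337509
u(2.12) ≈ 0.3375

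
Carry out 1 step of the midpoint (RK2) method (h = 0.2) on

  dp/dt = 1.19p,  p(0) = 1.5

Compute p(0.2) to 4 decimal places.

Midpoint: k1 = f(t_n, p_n); k2 = f(t_n + h/2, p_n + (h/2)·k1); p_{n+1} = p_n + h·k2.
t=0.000000, p=1.500000:
  k1 = f(0.000000, 1.500000) = 1.785000
  k2 = f(0.100000, 1.678500) = 1.997415
  p ← 1.500000 + 0.2·1.997415 = 1.899483
p(0.2) ≈ 1.8995

1.8995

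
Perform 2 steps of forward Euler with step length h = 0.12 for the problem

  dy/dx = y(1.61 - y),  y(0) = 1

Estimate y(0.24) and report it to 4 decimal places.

1.1423

Euler: y_{n+1} = y_n + h·f(x_n, y_n).
x=0.000000, y=1.000000: f=0.610000 → y ← 1.000000 + 0.12·0.610000 = 1.073200
x=0.120000, y=1.073200: f=0.576094 → y ← 1.073200 + 0.12·0.576094 = 1.142331
y(0.24) ≈ 1.1423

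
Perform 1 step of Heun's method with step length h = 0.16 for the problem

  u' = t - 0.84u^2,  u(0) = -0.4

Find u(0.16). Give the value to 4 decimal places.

-0.4099

Heun: k1 = f(t_n, u_n); k2 = f(t_n + h, u_n + h·k1); u_{n+1} = u_n + (h/2)·(k1 + k2).
t=0.000000, u=-0.400000:
  k1 = f(0.000000, -0.400000) = -0.134400
  k2 = f(0.160000, -0.421504) = 0.010761
  u ← -0.400000 + (0.16/2)·(-0.134400 + 0.010761) = -0.409891
u(0.16) ≈ -0.4099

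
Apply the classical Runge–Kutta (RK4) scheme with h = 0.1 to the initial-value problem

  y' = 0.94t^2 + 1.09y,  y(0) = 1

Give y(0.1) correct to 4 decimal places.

RK4: k1 = f(t_n, y_n); k2 = f(t_n + h/2, y_n + (h/2)·k1); k3 = f(t_n + h/2, y_n + (h/2)·k2); k4 = f(t_n + h, y_n + h·k3); y_{n+1} = y_n + (h/6)·(k1 + 2k2 + 2k3 + k4).
t=0.000000, y=1.000000:
  k1 = f(0.000000, 1.000000) = 1.090000
  k2 = f(0.050000, 1.054500) = 1.151755
  k3 = f(0.050000, 1.057588) = 1.155121
  k4 = f(0.100000, 1.115512) = 1.225308
  y ← 1.000000 + (0.1/6)·(k1 + 2k2 + 2k3 + k4) = 1.115484
y(0.1) ≈ 1.1155

1.1155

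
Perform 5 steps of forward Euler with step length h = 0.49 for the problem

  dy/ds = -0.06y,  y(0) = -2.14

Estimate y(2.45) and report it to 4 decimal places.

-1.8434

Euler: y_{n+1} = y_n + h·f(s_n, y_n).
s=0.000000, y=-2.140000: f=0.128400 → y ← -2.140000 + 0.49·0.128400 = -2.077084
s=0.490000, y=-2.077084: f=0.124625 → y ← -2.077084 + 0.49·0.124625 = -2.016018
s=0.980000, y=-2.016018: f=0.120961 → y ← -2.016018 + 0.49·0.120961 = -1.956747
s=1.470000, y=-1.956747: f=0.117405 → y ← -1.956747 + 0.49·0.117405 = -1.899218
s=1.960000, y=-1.899218: f=0.113953 → y ← -1.899218 + 0.49·0.113953 = -1.843381
y(2.45) ≈ -1.8434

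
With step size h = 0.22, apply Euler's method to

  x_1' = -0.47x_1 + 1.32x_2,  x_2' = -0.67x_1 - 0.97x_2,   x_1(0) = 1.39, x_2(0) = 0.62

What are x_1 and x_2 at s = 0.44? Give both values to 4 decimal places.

1.3610, 0.0122

Euler on (x_1,x_2): x_1_{n+1} = x_1_n + h·x_1', x_2_{n+1} = x_2_n + h·x_2'.
0.000000: (1.390000, 0.620000); f=(0.165100, -1.532700) → (1.426322, 0.282806)
0.220000: (1.426322, 0.282806); f=(-0.297067, -1.229958) → (1.360967, 0.012215)
(x_1(0.44), x_2(0.44)) ≈ (1.3610, 0.0122)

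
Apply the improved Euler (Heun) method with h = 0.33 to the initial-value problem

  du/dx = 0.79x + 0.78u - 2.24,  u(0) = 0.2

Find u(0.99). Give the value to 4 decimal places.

-2.3811

Heun: k1 = f(x_n, u_n); k2 = f(x_n + h, u_n + h·k1); u_{n+1} = u_n + (h/2)·(k1 + k2).
x=0.000000, u=0.200000:
  k1 = f(0.000000, 0.200000) = -2.084000
  k2 = f(0.330000, -0.487720) = -2.359722
  u ← 0.200000 + (0.33/2)·(-2.084000 + (-2.359722)) = -0.533214
x=0.330000, u=-0.533214:
  k1 = f(0.330000, -0.533214) = -2.395207
  k2 = f(0.660000, -1.323632) = -2.751033
  u ← -0.533214 + (0.33/2)·(-2.395207 + (-2.751033)) = -1.382344
x=0.660000, u=-1.382344:
  k1 = f(0.660000, -1.382344) = -2.796828
  k2 = f(0.990000, -2.305297) = -3.256032
  u ← -1.382344 + (0.33/2)·(-2.796828 + (-3.256032)) = -2.381066
u(0.99) ≈ -2.3811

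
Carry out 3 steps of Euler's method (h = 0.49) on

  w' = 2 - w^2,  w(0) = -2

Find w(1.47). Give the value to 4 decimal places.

-25.1381

Euler: w_{n+1} = w_n + h·f(x_n, w_n).
x=0.000000, w=-2.000000: f=-2.000000 → w ← -2.000000 + 0.49·(-2.000000) = -2.980000
x=0.490000, w=-2.980000: f=-6.880400 → w ← -2.980000 + 0.49·(-6.880400) = -6.351396
x=0.980000, w=-6.351396: f=-38.340231 → w ← -6.351396 + 0.49·(-38.340231) = -25.138109
w(1.47) ≈ -25.1381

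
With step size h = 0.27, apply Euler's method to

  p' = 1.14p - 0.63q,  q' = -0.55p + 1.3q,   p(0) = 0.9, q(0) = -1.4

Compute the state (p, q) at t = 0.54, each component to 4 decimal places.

Euler on (p,q): p_{n+1} = p_n + h·p', q_{n+1} = q_n + h·q'.
0.000000: (0.900000, -1.400000); f=(1.908000, -2.315000) → (1.415160, -2.025050)
0.270000: (1.415160, -2.025050); f=(2.889064, -3.410903) → (2.195207, -2.945994)
(p(0.54), q(0.54)) ≈ (2.1952, -2.9460)

2.1952, -2.9460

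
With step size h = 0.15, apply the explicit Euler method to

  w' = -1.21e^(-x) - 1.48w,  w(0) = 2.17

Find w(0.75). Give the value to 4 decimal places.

0.2074

Euler: w_{n+1} = w_n + h·f(x_n, w_n).
x=0.000000, w=2.170000: f=-4.421600 → w ← 2.170000 + 0.15·(-4.421600) = 1.506760
x=0.150000, w=1.506760: f=-3.271461 → w ← 1.506760 + 0.15·(-3.271461) = 1.016041
x=0.300000, w=1.016041: f=-2.400130 → w ← 1.016041 + 0.15·(-2.400130) = 0.656021
x=0.450000, w=0.656021: f=-1.742441 → w ← 0.656021 + 0.15·(-1.742441) = 0.394655
x=0.600000, w=0.394655: f=-1.248151 → w ← 0.394655 + 0.15·(-1.248151) = 0.207432
w(0.75) ≈ 0.2074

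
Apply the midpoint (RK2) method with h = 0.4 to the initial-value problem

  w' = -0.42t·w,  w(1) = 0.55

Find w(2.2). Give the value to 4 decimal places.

Midpoint: k1 = f(t_n, w_n); k2 = f(t_n + h/2, w_n + (h/2)·k1); w_{n+1} = w_n + h·k2.
t=1.000000, w=0.550000:
  k1 = f(1.000000, 0.550000) = -0.231000
  k2 = f(1.200000, 0.503800) = -0.253915
  w ← 0.550000 + 0.4·(-0.253915) = 0.448434
t=1.400000, w=0.448434:
  k1 = f(1.400000, 0.448434) = -0.263679
  k2 = f(1.600000, 0.395698) = -0.265909
  w ← 0.448434 + 0.4·(-0.265909) = 0.342070
t=1.800000, w=0.342070:
  k1 = f(1.800000, 0.342070) = -0.258605
  k2 = f(2.000000, 0.290349) = -0.243893
  w ← 0.342070 + 0.4·(-0.243893) = 0.244513
w(2.2) ≈ 0.2445

0.2445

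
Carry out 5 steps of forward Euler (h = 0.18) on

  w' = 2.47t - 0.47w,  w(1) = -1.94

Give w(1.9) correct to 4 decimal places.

Euler: w_{n+1} = w_n + h·f(t_n, w_n).
t=1.000000, w=-1.940000: f=3.381800 → w ← -1.940000 + 0.18·3.381800 = -1.331276
t=1.180000, w=-1.331276: f=3.540300 → w ← -1.331276 + 0.18·3.540300 = -0.694022
t=1.360000, w=-0.694022: f=3.685390 → w ← -0.694022 + 0.18·3.685390 = -0.030652
t=1.540000, w=-0.030652: f=3.818206 → w ← -0.030652 + 0.18·3.818206 = 0.656625
t=1.720000, w=0.656625: f=3.939786 → w ← 0.656625 + 0.18·3.939786 = 1.365787
w(1.9) ≈ 1.3658

1.3658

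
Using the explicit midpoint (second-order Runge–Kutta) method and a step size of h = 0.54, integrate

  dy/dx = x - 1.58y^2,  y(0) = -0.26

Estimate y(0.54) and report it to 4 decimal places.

-0.1854

Midpoint: k1 = f(x_n, y_n); k2 = f(x_n + h/2, y_n + (h/2)·k1); y_{n+1} = y_n + h·k2.
x=0.000000, y=-0.260000:
  k1 = f(0.000000, -0.260000) = -0.106808
  k2 = f(0.270000, -0.288838) = 0.138185
  y ← -0.260000 + 0.54·0.138185 = -0.185380
y(0.54) ≈ -0.1854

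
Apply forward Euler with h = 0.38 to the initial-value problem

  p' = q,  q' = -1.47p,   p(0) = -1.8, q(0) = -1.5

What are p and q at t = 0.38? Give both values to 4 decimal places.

-2.3700, -0.4945

Euler on (p,q): p_{n+1} = p_n + h·p', q_{n+1} = q_n + h·q'.
0.000000: (-1.800000, -1.500000); f=(-1.500000, 2.646000) → (-2.370000, -0.494520)
(p(0.38), q(0.38)) ≈ (-2.3700, -0.4945)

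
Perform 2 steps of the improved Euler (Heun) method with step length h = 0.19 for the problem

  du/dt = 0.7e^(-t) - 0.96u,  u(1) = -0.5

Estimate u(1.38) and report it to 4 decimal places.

-0.2811

Heun: k1 = f(t_n, u_n); k2 = f(t_n + h, u_n + h·k1); u_{n+1} = u_n + (h/2)·(k1 + k2).
t=1.000000, u=-0.500000:
  k1 = f(1.000000, -0.500000) = 0.737516
  k2 = f(1.190000, -0.359872) = 0.558432
  u ← -0.500000 + (0.19/2)·(0.737516 + 0.558432) = -0.376885
t=1.190000, u=-0.376885:
  k1 = f(1.190000, -0.376885) = 0.574764
  k2 = f(1.380000, -0.267680) = 0.433078
  u ← -0.376885 + (0.19/2)·(0.574764 + 0.433078) = -0.281140
u(1.38) ≈ -0.2811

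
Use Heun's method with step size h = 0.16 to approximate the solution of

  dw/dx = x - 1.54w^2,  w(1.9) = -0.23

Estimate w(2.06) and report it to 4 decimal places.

Heun: k1 = f(x_n, w_n); k2 = f(x_n + h, w_n + h·k1); w_{n+1} = w_n + (h/2)·(k1 + k2).
x=1.900000, w=-0.230000:
  k1 = f(1.900000, -0.230000) = 1.818534
  k2 = f(2.060000, 0.060965) = 2.054276
  w ← -0.230000 + (0.16/2)·(1.818534 + 2.054276) = 0.079825
w(2.06) ≈ 0.0798

0.0798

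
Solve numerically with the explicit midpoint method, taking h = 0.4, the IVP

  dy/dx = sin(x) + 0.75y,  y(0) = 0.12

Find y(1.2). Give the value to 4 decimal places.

Midpoint: k1 = f(x_n, y_n); k2 = f(x_n + h/2, y_n + (h/2)·k1); y_{n+1} = y_n + h·k2.
x=0.000000, y=0.120000:
  k1 = f(0.000000, 0.120000) = 0.090000
  k2 = f(0.200000, 0.138000) = 0.302169
  y ← 0.120000 + 0.4·0.302169 = 0.240868
x=0.400000, y=0.240868:
  k1 = f(0.400000, 0.240868) = 0.570069
  k2 = f(0.600000, 0.354882) = 0.830804
  y ← 0.240868 + 0.4·0.830804 = 0.573189
x=0.800000, y=0.573189:
  k1 = f(0.800000, 0.573189) = 1.147248
  k2 = f(1.000000, 0.802639) = 1.443450
  y ← 0.573189 + 0.4·1.443450 = 1.150569
y(1.2) ≈ 1.1506

1.1506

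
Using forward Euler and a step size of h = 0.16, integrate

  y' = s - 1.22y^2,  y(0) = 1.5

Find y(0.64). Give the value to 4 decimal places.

0.7320

Euler: y_{n+1} = y_n + h·f(s_n, y_n).
s=0.000000, y=1.500000: f=-2.745000 → y ← 1.500000 + 0.16·(-2.745000) = 1.060800
s=0.160000, y=1.060800: f=-1.212862 → y ← 1.060800 + 0.16·(-1.212862) = 0.866742
s=0.320000, y=0.866742: f=-0.596515 → y ← 0.866742 + 0.16·(-0.596515) = 0.771300
s=0.480000, y=0.771300: f=-0.245782 → y ← 0.771300 + 0.16·(-0.245782) = 0.731975
y(0.64) ≈ 0.7320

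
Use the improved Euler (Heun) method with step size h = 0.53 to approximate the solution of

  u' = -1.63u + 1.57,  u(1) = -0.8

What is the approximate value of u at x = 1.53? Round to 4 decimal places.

Heun: k1 = f(x_n, u_n); k2 = f(x_n + h, u_n + h·k1); u_{n+1} = u_n + (h/2)·(k1 + k2).
x=1.000000, u=-0.800000:
  k1 = f(1.000000, -0.800000) = 2.874000
  k2 = f(1.530000, 0.723220) = 0.391151
  u ← -0.800000 + (0.53/2)·(2.874000 + 0.391151) = 0.065265
u(1.53) ≈ 0.0653

0.0653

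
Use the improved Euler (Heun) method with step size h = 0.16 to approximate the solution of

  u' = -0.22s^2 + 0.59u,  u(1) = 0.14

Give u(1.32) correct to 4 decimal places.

Heun: k1 = f(s_n, u_n); k2 = f(s_n + h, u_n + h·k1); u_{n+1} = u_n + (h/2)·(k1 + k2).
s=1.000000, u=0.140000:
  k1 = f(1.000000, 0.140000) = -0.137400
  k2 = f(1.160000, 0.118016) = -0.226403
  u ← 0.140000 + (0.16/2)·(-0.137400 + (-0.226403)) = 0.110896
s=1.160000, u=0.110896:
  k1 = f(1.160000, 0.110896) = -0.230603
  k2 = f(1.320000, 0.073999) = -0.339668
  u ← 0.110896 + (0.16/2)·(-0.230603 + (-0.339668)) = 0.065274
u(1.32) ≈ 0.0653

0.0653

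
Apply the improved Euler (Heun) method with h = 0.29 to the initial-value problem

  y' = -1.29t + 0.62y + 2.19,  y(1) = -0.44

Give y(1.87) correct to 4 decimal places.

Heun: k1 = f(t_n, y_n); k2 = f(t_n + h, y_n + h·k1); y_{n+1} = y_n + (h/2)·(k1 + k2).
t=1.000000, y=-0.440000:
  k1 = f(1.000000, -0.440000) = 0.627200
  k2 = f(1.290000, -0.258112) = 0.365871
  y ← -0.440000 + (0.29/2)·(0.627200 + 0.365871) = -0.296005
t=1.290000, y=-0.296005:
  k1 = f(1.290000, -0.296005) = 0.342377
  k2 = f(1.580000, -0.196715) = 0.029836
  y ← -0.296005 + (0.29/2)·(0.342377 + 0.029836) = -0.242034
t=1.580000, y=-0.242034:
  k1 = f(1.580000, -0.242034) = 0.001739
  k2 = f(1.870000, -0.241529) = -0.372048
  y ← -0.242034 + (0.29/2)·(0.001739 + (-0.372048)) = -0.295729
y(1.87) ≈ -0.2957

-0.2957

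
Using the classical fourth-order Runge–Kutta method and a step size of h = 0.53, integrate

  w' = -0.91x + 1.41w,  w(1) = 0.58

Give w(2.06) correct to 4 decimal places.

-0.5397

RK4: k1 = f(x_n, w_n); k2 = f(x_n + h/2, w_n + (h/2)·k1); k3 = f(x_n + h/2, w_n + (h/2)·k2); k4 = f(x_n + h, w_n + h·k3); w_{n+1} = w_n + (h/6)·(k1 + 2k2 + 2k3 + k4).
x=1.000000, w=0.580000:
  k1 = f(1.000000, 0.580000) = -0.092200
  k2 = f(1.265000, 0.555567) = -0.367801
  k3 = f(1.265000, 0.482533) = -0.470779
  k4 = f(1.530000, 0.330487) = -0.926313
  w ← 0.580000 + (0.53/6)·(k1 + 2k2 + 2k3 + k4) = 0.341882
x=1.530000, w=0.341882:
  k1 = f(1.530000, 0.341882) = -0.910246
  k2 = f(1.795000, 0.100667) = -1.491509
  k3 = f(1.795000, -0.053368) = -1.708698
  k4 = f(2.060000, -0.563728) = -2.669456
  w ← 0.341882 + (0.53/6)·(k1 + 2k2 + 2k3 + k4) = -0.539695
w(2.06) ≈ -0.5397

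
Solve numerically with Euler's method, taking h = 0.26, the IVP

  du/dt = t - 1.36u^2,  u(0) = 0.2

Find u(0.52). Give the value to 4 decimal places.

0.2412

Euler: u_{n+1} = u_n + h·f(t_n, u_n).
t=0.000000, u=0.200000: f=-0.054400 → u ← 0.200000 + 0.26·(-0.054400) = 0.185856
t=0.260000, u=0.185856: f=0.213022 → u ← 0.185856 + 0.26·0.213022 = 0.241242
u(0.52) ≈ 0.2412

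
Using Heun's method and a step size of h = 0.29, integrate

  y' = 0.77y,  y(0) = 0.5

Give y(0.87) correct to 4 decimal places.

0.9724

Heun: k1 = f(x_n, y_n); k2 = f(x_n + h, y_n + h·k1); y_{n+1} = y_n + (h/2)·(k1 + k2).
x=0.000000, y=0.500000:
  k1 = f(0.000000, 0.500000) = 0.385000
  k2 = f(0.290000, 0.611650) = 0.470971
  y ← 0.500000 + (0.29/2)·(0.385000 + 0.470971) = 0.624116
x=0.290000, y=0.624116:
  k1 = f(0.290000, 0.624116) = 0.480569
  k2 = f(0.580000, 0.763481) = 0.587880
  y ← 0.624116 + (0.29/2)·(0.480569 + 0.587880) = 0.779041
x=0.580000, y=0.779041:
  k1 = f(0.580000, 0.779041) = 0.599861
  k2 = f(0.870000, 0.953001) = 0.733811
  y ← 0.779041 + (0.29/2)·(0.599861 + 0.733811) = 0.972423
y(0.87) ≈ 0.9724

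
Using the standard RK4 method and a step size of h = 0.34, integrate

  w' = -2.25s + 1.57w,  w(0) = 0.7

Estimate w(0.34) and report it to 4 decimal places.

RK4: k1 = f(s_n, w_n); k2 = f(s_n + h/2, w_n + (h/2)·k1); k3 = f(s_n + h/2, w_n + (h/2)·k2); k4 = f(s_n + h, w_n + h·k3); w_{n+1} = w_n + (h/6)·(k1 + 2k2 + 2k3 + k4).
s=0.000000, w=0.700000:
  k1 = f(0.000000, 0.700000) = 1.099000
  k2 = f(0.170000, 0.886830) = 1.009823
  k3 = f(0.170000, 0.871670) = 0.986022
  k4 = f(0.340000, 1.035247) = 0.860338
  w ← 0.700000 + (0.34/6)·(k1 + 2k2 + 2k3 + k4) = 1.037225
w(0.34) ≈ 1.0372

1.0372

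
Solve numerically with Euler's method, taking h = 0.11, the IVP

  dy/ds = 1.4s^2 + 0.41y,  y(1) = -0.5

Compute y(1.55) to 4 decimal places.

0.6313

Euler: y_{n+1} = y_n + h·f(s_n, y_n).
s=1.000000, y=-0.500000: f=1.195000 → y ← -0.500000 + 0.11·1.195000 = -0.368550
s=1.110000, y=-0.368550: f=1.573835 → y ← -0.368550 + 0.11·1.573835 = -0.195428
s=1.220000, y=-0.195428: f=2.003634 → y ← -0.195428 + 0.11·2.003634 = 0.024972
s=1.330000, y=0.024972: f=2.486698 → y ← 0.024972 + 0.11·2.486698 = 0.298508
s=1.440000, y=0.298508: f=3.025428 → y ← 0.298508 + 0.11·3.025428 = 0.631306
y(1.55) ≈ 0.6313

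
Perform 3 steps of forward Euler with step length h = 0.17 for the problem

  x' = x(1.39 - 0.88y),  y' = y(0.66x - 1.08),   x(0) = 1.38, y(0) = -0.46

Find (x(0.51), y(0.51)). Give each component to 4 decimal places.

3.0614, -0.4913

Euler on (x,y): x_{n+1} = x_n + h·x', y_{n+1} = y_n + h·y'.
0.000000: (1.380000, -0.460000); f=(2.476824, 0.077832) → (1.801060, -0.446769)
0.170000: (1.801060, -0.446769); f=(3.211572, -0.048564) → (2.347027, -0.455024)
0.340000: (2.347027, -0.455024); f=(4.202168, -0.213424) → (3.061396, -0.491306)
(x(0.51), y(0.51)) ≈ (3.0614, -0.4913)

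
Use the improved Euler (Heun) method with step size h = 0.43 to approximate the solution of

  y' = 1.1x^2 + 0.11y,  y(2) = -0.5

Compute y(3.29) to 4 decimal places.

Heun: k1 = f(x_n, y_n); k2 = f(x_n + h, y_n + h·k1); y_{n+1} = y_n + (h/2)·(k1 + k2).
x=2.000000, y=-0.500000:
  k1 = f(2.000000, -0.500000) = 4.345000
  k2 = f(2.430000, 1.368350) = 6.645909
  y ← -0.500000 + (0.43/2)·(4.345000 + 6.645909) = 1.863045
x=2.430000, y=1.863045:
  k1 = f(2.430000, 1.863045) = 6.700325
  k2 = f(2.860000, 4.744185) = 9.519420
  y ← 1.863045 + (0.43/2)·(6.700325 + 9.519420) = 5.350291
x=2.860000, y=5.350291:
  k1 = f(2.860000, 5.350291) = 9.586092
  k2 = f(3.290000, 9.472310) = 12.948464
  y ← 5.350291 + (0.43/2)·(9.586092 + 12.948464) = 10.195220
y(3.29) ≈ 10.1952

10.1952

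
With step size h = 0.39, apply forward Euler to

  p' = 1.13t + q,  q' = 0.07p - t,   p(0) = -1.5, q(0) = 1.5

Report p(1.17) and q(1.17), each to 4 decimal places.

Euler on (p,q): p_{n+1} = p_n + h·p', q_{n+1} = q_n + h·q'.
0.000000: (-1.500000, 1.500000); f=(1.500000, -0.105000) → (-0.915000, 1.459050)
0.390000: (-0.915000, 1.459050); f=(1.899750, -0.454050) → (-0.174098, 1.281970)
0.780000: (-0.174098, 1.281970); f=(2.163371, -0.792187) → (0.669617, 0.973018)
(p(1.17), q(1.17)) ≈ (0.6696, 0.9730)

0.6696, 0.9730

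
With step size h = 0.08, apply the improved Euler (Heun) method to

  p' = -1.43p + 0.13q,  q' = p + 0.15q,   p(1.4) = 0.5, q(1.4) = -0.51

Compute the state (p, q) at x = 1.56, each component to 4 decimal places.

0.3891, -0.4509

Heun on (p,q): k1 = f(x_n, state_n); k2 = f(x_n + h, state_n + h·k1); state_{n+1} = state_n + (h/2)·(k1 + k2).
1.400000: (0.500000, -0.510000)
  k1 = (-0.781300, 0.423500)
  predictor → (0.437496, -0.476120)
  k2 = (-0.687515, 0.366078)
  → (0.441247, -0.478417)
1.480000: (0.441247, -0.478417)
  k1 = (-0.693178, 0.369485)
  predictor → (0.385793, -0.448858)
  k2 = (-0.610036, 0.318464)
  → (0.389119, -0.450899)
(p(1.56), q(1.56)) ≈ (0.3891, -0.4509)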